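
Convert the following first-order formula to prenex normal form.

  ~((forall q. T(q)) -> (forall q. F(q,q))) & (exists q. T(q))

forall q. exists a. exists y. (T(q) & ~F(a,a) & T(y))

Rewrite implications/biconditionals: A → B as ¬A ∨ B.
  ~(~(forall q. T(q)) | (forall q. F(q,q))) & (exists q. T(q))
Drive negations inward (¬∀x A ≡ ∃x ¬A, ¬∃x A ≡ ∀x ¬A, De Morgan for ∧/∨):
  (forall q. T(q)) & (exists q. ~F(q,q)) & (exists q. T(q))
Standardize variables apart so no two quantifiers bind the same name: q↦a, q↦y.
  (forall q. T(q)) & (exists a. ~F(a,a)) & (exists y. T(y))
Finally move all quantifiers to the prefix:
  forall q. exists a. exists y. (T(q) & ~F(a,a) & T(y))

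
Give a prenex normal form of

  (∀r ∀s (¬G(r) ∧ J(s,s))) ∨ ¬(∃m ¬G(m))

∀r ∀s ∀m (¬G(r) ∧ J(s,s) ∨ G(m))

Push ¬ through the quantifiers and connectives to reach negation normal form:
  (∀r ∀s (¬G(r) ∧ J(s,s))) ∨ (∀m G(m))
Extract every quantifier outward, since the variables are now distinct and don't occur free across branches:
  ∀r ∀s ∀m (¬G(r) ∧ J(s,s) ∨ G(m))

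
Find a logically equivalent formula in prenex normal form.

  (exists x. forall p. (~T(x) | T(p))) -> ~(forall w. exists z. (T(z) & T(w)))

forall x. exists p. exists w. forall z. (T(x) & ~T(p) | ~T(z) | ~T(w))

Eliminate → and ↔ using ¬ and ∨.
  ~(exists x. forall p. (~T(x) | T(p))) | ~(forall w. exists z. (T(z) & T(w)))
Drive negations inward (¬∀x A ≡ ∃x ¬A, ¬∃x A ≡ ∀x ¬A, De Morgan for ∧/∨):
  (forall x. exists p. (T(x) & ~T(p))) | (exists w. forall z. (~T(z) | ~T(w)))
All bound variables are already distinct, so no renaming is needed.
Extract every quantifier outward, since the variables are now distinct and don't occur free across branches:
  forall x. exists p. exists w. forall z. (T(x) & ~T(p) | ~T(z) | ~T(w))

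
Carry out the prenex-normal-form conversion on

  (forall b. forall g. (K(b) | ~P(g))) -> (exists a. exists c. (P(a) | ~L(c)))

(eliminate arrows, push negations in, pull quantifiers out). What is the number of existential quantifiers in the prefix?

Rewrite implications/biconditionals: A → B as ¬A ∨ B.
  ~(forall b. forall g. (K(b) | ~P(g))) | (exists a. exists c. (P(a) | ~L(c)))
Push ¬ through the quantifiers and connectives to reach negation normal form:
  (exists b. exists g. (~K(b) & P(g))) | (exists a. exists c. (P(a) | ~L(c)))
All bound variables are already distinct, so no renaming is needed.
Extract every quantifier outward, since the variables are now distinct and don't occur free across branches:
  exists b. exists g. exists a. exists c. (~K(b) & P(g) | P(a) | ~L(c))
The prefix is exists b exists g exists a exists c: 0 universal, 4 existential.

4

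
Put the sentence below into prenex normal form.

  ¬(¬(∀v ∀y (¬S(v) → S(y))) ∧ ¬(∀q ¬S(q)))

∀v ∀y ∀q (S(v) ∨ S(y) ∨ ¬S(q))

Eliminate → and ↔ using ¬ and ∨.
  ¬(¬(∀v ∀y (¬¬S(v) ∨ S(y))) ∧ ¬(∀q ¬S(q)))
Drive negations inward (¬∀x A ≡ ∃x ¬A, ¬∃x A ≡ ∀x ¬A, De Morgan for ∧/∨):
  (∀v ∀y (S(v) ∨ S(y))) ∨ (∀q ¬S(q))
Extract every quantifier outward, since the variables are now distinct and don't occur free across branches:
  ∀v ∀y ∀q (S(v) ∨ S(y) ∨ ¬S(q))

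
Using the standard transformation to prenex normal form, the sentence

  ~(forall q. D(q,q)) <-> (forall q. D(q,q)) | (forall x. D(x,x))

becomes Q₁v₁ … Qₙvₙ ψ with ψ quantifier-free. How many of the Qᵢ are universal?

First replace A → B with ¬A ∨ B; A ↔ B as (¬A ∨ B) ∧ (¬B ∨ A).
  (~~(forall q. D(q,q)) | (forall q. D(q,q)) | (forall x. D(x,x))) & (~((forall q. D(q,q)) | (forall x. D(x,x))) | ~(forall q. D(q,q)))
Move each ¬ inward, flipping quantifiers it crosses:
  ((forall q. D(q,q)) | (forall q. D(q,q)) | (forall x. D(x,x))) & ((exists q. ~D(q,q)) & (exists x. ~D(x,x)) | (exists q. ~D(q,q)))
Standardize variables apart so no two quantifiers bind the same name: q↦p, q↦w1, x↦v1, q↦z1.
  ((forall q. D(q,q)) | (forall p. D(p,p)) | (forall x. D(x,x))) & ((exists w1. ~D(w1,w1)) & (exists v1. ~D(v1,v1)) | (exists z1. ~D(z1,z1)))
Pull the quantifiers to the front (each side's bound variable is not free in the other side):
  forall q. forall p. forall x. exists w1. exists v1. exists z1. ((D(q,q) | D(p,p) | D(x,x)) & (~D(w1,w1) & ~D(v1,v1) | ~D(z1,z1)))
The prefix is forall q forall p forall x exists w1 exists v1 exists z1: 3 universal, 3 existential.

3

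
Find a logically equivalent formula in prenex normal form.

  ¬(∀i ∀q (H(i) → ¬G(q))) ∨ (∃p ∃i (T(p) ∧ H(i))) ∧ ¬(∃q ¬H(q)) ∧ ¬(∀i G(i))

∃i ∃q ∃p ∃w ∀w1 ∃y (H(i) ∧ G(q) ∨ T(p) ∧ H(w) ∧ H(w1) ∧ ¬G(y))

Eliminate → and ↔ using ¬ and ∨.
  ¬(∀i ∀q (¬H(i) ∨ ¬G(q))) ∨ (∃p ∃i (T(p) ∧ H(i))) ∧ ¬(∃q ¬H(q)) ∧ ¬(∀i G(i))
Move each ¬ inward, flipping quantifiers it crosses:
  (∃i ∃q (H(i) ∧ G(q))) ∨ (∃p ∃i (T(p) ∧ H(i))) ∧ (∀q H(q)) ∧ (∃i ¬G(i))
Give each quantifier a distinct variable: i↦w, q↦w1, i↦y.
  (∃i ∃q (H(i) ∧ G(q))) ∨ (∃p ∃w (T(p) ∧ H(w))) ∧ (∀w1 H(w1)) ∧ (∃y ¬G(y))
Pull the quantifiers to the front (each side's bound variable is not free in the other side):
  ∃i ∃q ∃p ∃w ∀w1 ∃y (H(i) ∧ G(q) ∨ T(p) ∧ H(w) ∧ H(w1) ∧ ¬G(y))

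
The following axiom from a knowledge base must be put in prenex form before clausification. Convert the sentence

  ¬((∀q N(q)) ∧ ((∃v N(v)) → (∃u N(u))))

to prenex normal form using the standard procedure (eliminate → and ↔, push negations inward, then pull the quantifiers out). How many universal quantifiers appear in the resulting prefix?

First replace A → B with ¬A ∨ B.
  ¬((∀q N(q)) ∧ (¬(∃v N(v)) ∨ (∃u N(u))))
Push ¬ through the quantifiers and connectives to reach negation normal form:
  (∃q ¬N(q)) ∨ (∃v N(v)) ∧ (∀u ¬N(u))
Pull the quantifiers to the front (each side's bound variable is not free in the other side):
  ∃q ∃v ∀u (¬N(q) ∨ N(v) ∧ ¬N(u))
The prefix is ∃q ∃v ∀u: 1 universal, 2 existential.

1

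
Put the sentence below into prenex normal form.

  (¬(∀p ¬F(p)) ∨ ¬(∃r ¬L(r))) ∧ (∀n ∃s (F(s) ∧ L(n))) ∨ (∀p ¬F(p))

∃p ∀r ∀n ∃s ∀v ((F(p) ∨ L(r)) ∧ F(s) ∧ L(n) ∨ ¬F(v))

Move each ¬ inward, flipping quantifiers it crosses:
  ((∃p F(p)) ∨ (∀r L(r))) ∧ (∀n ∃s (F(s) ∧ L(n))) ∨ (∀p ¬F(p))
Rename bound variables to avoid capture: p↦v.
  ((∃p F(p)) ∨ (∀r L(r))) ∧ (∀n ∃s (F(s) ∧ L(n))) ∨ (∀v ¬F(v))
Pull the quantifiers to the front (each side's bound variable is not free in the other side):
  ∃p ∀r ∀n ∃s ∀v ((F(p) ∨ L(r)) ∧ F(s) ∧ L(n) ∨ ¬F(v))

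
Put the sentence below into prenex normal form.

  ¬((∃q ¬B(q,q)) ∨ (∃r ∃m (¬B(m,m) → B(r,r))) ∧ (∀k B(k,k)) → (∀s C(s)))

Rewrite implications/biconditionals: A → B as ¬A ∨ B.
  ¬(¬((∃q ¬B(q,q)) ∨ (∃r ∃m (¬¬B(m,m) ∨ B(r,r))) ∧ (∀k B(k,k))) ∨ (∀s C(s)))
Push ¬ through the quantifiers and connectives to reach negation normal form:
  ((∃q ¬B(q,q)) ∨ (∃r ∃m (B(m,m) ∨ B(r,r))) ∧ (∀k B(k,k))) ∧ (∃s ¬C(s))
All bound variables are already distinct, so no renaming is needed.
Extract every quantifier outward, since the variables are now distinct and don't occur free across branches:
  ∃q ∃r ∃m ∀k ∃s ((¬B(q,q) ∨ (B(m,m) ∨ B(r,r)) ∧ B(k,k)) ∧ ¬C(s))

∃q ∃r ∃m ∀k ∃s ((¬B(q,q) ∨ (B(m,m) ∨ B(r,r)) ∧ B(k,k)) ∧ ¬C(s))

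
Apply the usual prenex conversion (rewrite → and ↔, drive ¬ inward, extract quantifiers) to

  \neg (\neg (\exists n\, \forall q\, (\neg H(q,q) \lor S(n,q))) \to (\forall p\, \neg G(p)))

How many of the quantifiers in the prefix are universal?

First replace A → B with ¬A ∨ B.
  \neg (\neg \neg (\exists n\, \forall q\, (\neg H(q,q) \lor S(n,q))) \lor (\forall p\, \neg G(p)))
Move each ¬ inward, flipping quantifiers it crosses:
  (\forall n\, \exists q\, (H(q,q) \land \neg S(n,q))) \land (\exists p\, G(p))
All bound variables are already distinct, so no renaming is needed.
Finally move all quantifiers to the prefix:
  \forall n\, \exists q\, \exists p\, (H(q,q) \land \neg S(n,q) \land G(p))
The prefix is \forall n \exists q \exists p: 1 universal, 2 existential.

1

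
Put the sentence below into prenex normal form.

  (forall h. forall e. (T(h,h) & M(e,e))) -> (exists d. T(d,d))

exists h. exists e. exists d. (~T(h,h) | ~M(e,e) | T(d,d))

First replace A → B with ¬A ∨ B.
  ~(forall h. forall e. (T(h,h) & M(e,e))) | (exists d. T(d,d))
Move each ¬ inward, flipping quantifiers it crosses:
  (exists h. exists e. (~T(h,h) | ~M(e,e))) | (exists d. T(d,d))
Extract every quantifier outward, since the variables are now distinct and don't occur free across branches:
  exists h. exists e. exists d. (~T(h,h) | ~M(e,e) | T(d,d))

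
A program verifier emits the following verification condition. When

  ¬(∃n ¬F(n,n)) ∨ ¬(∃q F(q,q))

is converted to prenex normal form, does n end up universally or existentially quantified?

Move each ¬ inward, flipping quantifiers it crosses:
  (∀n F(n,n)) ∨ (∀q ¬F(q,q))
All bound variables are already distinct, so no renaming is needed.
Finally move all quantifiers to the prefix:
  ∀n ∀q (F(n,n) ∨ ¬F(q,q))
The quantifier ∃n sits under an odd number of negations, so it flips to ∀n.

universal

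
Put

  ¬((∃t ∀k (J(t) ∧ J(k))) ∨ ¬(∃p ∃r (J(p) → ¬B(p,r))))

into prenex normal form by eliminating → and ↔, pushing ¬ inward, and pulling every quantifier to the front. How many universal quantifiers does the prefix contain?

First replace A → B with ¬A ∨ B.
  ¬((∃t ∀k (J(t) ∧ J(k))) ∨ ¬(∃p ∃r (¬J(p) ∨ ¬B(p,r))))
Move each ¬ inward, flipping quantifiers it crosses:
  (∀t ∃k (¬J(t) ∨ ¬J(k))) ∧ (∃p ∃r (¬J(p) ∨ ¬B(p,r)))
All bound variables are already distinct, so no renaming is needed.
Pull the quantifiers to the front (each side's bound variable is not free in the other side):
  ∀t ∃k ∃p ∃r ((¬J(t) ∨ ¬J(k)) ∧ (¬J(p) ∨ ¬B(p,r)))
The prefix is ∀t ∃k ∃p ∃r: 1 universal, 3 existential.

1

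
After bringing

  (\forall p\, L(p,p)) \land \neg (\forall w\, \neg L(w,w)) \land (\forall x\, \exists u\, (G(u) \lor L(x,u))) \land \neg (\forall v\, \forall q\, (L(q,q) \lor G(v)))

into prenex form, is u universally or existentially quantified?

Drive negations inward (¬∀x A ≡ ∃x ¬A, ¬∃x A ≡ ∀x ¬A, De Morgan for ∧/∨):
  (\forall p\, L(p,p)) \land (\exists w\, L(w,w)) \land (\forall x\, \exists u\, (G(u) \lor L(x,u))) \land (\exists v\, \exists q\, (\neg L(q,q) \land \neg G(v)))
Pull the quantifiers to the front (each side's bound variable is not free in the other side):
  \forall p\, \exists w\, \forall x\, \exists u\, \exists v\, \exists q\, (L(p,p) \land L(w,w) \land (G(u) \lor L(x,u)) \land \neg L(q,q) \land \neg G(v))
The quantifier \exists u sits under an even number of negations, so it remains existential.

existential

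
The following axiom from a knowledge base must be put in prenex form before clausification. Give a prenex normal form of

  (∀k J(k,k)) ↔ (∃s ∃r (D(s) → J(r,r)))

∃k ∃s ∃r ∀y1 ∀v ∀b ((¬J(k,k) ∨ ¬D(s) ∨ J(r,r)) ∧ (D(y1) ∧ ¬J(v,v) ∨ J(b,b)))

Eliminate → and ↔ using ¬ and ∨; A ↔ B as (¬A ∨ B) ∧ (¬B ∨ A).
  (¬(∀k J(k,k)) ∨ (∃s ∃r (¬D(s) ∨ J(r,r)))) ∧ (¬(∃s ∃r (¬D(s) ∨ J(r,r))) ∨ (∀k J(k,k)))
Drive negations inward (¬∀x A ≡ ∃x ¬A, ¬∃x A ≡ ∀x ¬A, De Morgan for ∧/∨):
  ((∃k ¬J(k,k)) ∨ (∃s ∃r (¬D(s) ∨ J(r,r)))) ∧ ((∀s ∀r (D(s) ∧ ¬J(r,r))) ∨ (∀k J(k,k)))
Standardize variables apart so no two quantifiers bind the same name: s↦y1, r↦v, k↦b.
  ((∃k ¬J(k,k)) ∨ (∃s ∃r (¬D(s) ∨ J(r,r)))) ∧ ((∀y1 ∀v (D(y1) ∧ ¬J(v,v))) ∨ (∀b J(b,b)))
Pull the quantifiers to the front (each side's bound variable is not free in the other side):
  ∃k ∃s ∃r ∀y1 ∀v ∀b ((¬J(k,k) ∨ ¬D(s) ∨ J(r,r)) ∧ (D(y1) ∧ ¬J(v,v) ∨ J(b,b)))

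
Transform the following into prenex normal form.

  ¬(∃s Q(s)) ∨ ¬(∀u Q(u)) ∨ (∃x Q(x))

∀s ∃u ∃x (¬Q(s) ∨ ¬Q(u) ∨ Q(x))

Move each ¬ inward, flipping quantifiers it crosses:
  (∀s ¬Q(s)) ∨ (∃u ¬Q(u)) ∨ (∃x Q(x))
All bound variables are already distinct, so no renaming is needed.
Finally move all quantifiers to the prefix:
  ∀s ∃u ∃x (¬Q(s) ∨ ¬Q(u) ∨ Q(x))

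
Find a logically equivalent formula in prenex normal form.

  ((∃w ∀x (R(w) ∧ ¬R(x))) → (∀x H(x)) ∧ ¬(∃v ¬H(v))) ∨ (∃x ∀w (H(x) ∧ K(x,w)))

∀w ∃x ∀v1 ∀v ∃c ∀p (¬R(w) ∨ R(x) ∨ H(v1) ∧ H(v) ∨ H(c) ∧ K(c,p))

Eliminate → and ↔ using ¬ and ∨.
  ¬(∃w ∀x (R(w) ∧ ¬R(x))) ∨ (∀x H(x)) ∧ ¬(∃v ¬H(v)) ∨ (∃x ∀w (H(x) ∧ K(x,w)))
Drive negations inward (¬∀x A ≡ ∃x ¬A, ¬∃x A ≡ ∀x ¬A, De Morgan for ∧/∨):
  (∀w ∃x (¬R(w) ∨ R(x))) ∨ (∀x H(x)) ∧ (∀v H(v)) ∨ (∃x ∀w (H(x) ∧ K(x,w)))
Standardize variables apart so no two quantifiers bind the same name: x↦v1, x↦c, w↦p.
  (∀w ∃x (¬R(w) ∨ R(x))) ∨ (∀v1 H(v1)) ∧ (∀v H(v)) ∨ (∃c ∀p (H(c) ∧ K(c,p)))
Pull the quantifiers to the front (each side's bound variable is not free in the other side):
  ∀w ∃x ∀v1 ∀v ∃c ∀p (¬R(w) ∨ R(x) ∨ H(v1) ∧ H(v) ∨ H(c) ∧ K(c,p))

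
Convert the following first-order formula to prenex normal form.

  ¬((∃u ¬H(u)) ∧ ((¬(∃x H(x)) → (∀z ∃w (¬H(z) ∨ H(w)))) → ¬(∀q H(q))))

∀u ∃x ∀z ∃w ∀q (H(u) ∨ (H(x) ∨ ¬H(z) ∨ H(w)) ∧ H(q))

Eliminate → and ↔ using ¬ and ∨.
  ¬((∃u ¬H(u)) ∧ (¬(¬¬(∃x H(x)) ∨ (∀z ∃w (¬H(z) ∨ H(w)))) ∨ ¬(∀q H(q))))
Move each ¬ inward, flipping quantifiers it crosses:
  (∀u H(u)) ∨ ((∃x H(x)) ∨ (∀z ∃w (¬H(z) ∨ H(w)))) ∧ (∀q H(q))
All bound variables are already distinct, so no renaming is needed.
Extract every quantifier outward, since the variables are now distinct and don't occur free across branches:
  ∀u ∃x ∀z ∃w ∀q (H(u) ∨ (H(x) ∨ ¬H(z) ∨ H(w)) ∧ H(q))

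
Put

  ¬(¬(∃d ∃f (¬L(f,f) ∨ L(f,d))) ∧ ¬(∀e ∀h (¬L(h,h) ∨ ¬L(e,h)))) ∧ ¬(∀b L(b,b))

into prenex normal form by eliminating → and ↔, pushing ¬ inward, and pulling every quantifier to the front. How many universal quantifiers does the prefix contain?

2

Push ¬ through the quantifiers and connectives to reach negation normal form:
  ((∃d ∃f (¬L(f,f) ∨ L(f,d))) ∨ (∀e ∀h (¬L(h,h) ∨ ¬L(e,h)))) ∧ (∃b ¬L(b,b))
Extract every quantifier outward, since the variables are now distinct and don't occur free across branches:
  ∃d ∃f ∀e ∀h ∃b ((¬L(f,f) ∨ L(f,d) ∨ ¬L(h,h) ∨ ¬L(e,h)) ∧ ¬L(b,b))
The prefix is ∃d ∃f ∀e ∀h ∃b: 2 universal, 3 existential.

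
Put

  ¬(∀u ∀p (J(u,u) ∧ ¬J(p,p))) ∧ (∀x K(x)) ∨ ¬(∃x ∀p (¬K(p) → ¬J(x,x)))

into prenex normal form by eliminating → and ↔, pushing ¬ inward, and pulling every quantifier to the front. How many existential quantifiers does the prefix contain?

First replace A → B with ¬A ∨ B.
  ¬(∀u ∀p (J(u,u) ∧ ¬J(p,p))) ∧ (∀x K(x)) ∨ ¬(∃x ∀p (¬¬K(p) ∨ ¬J(x,x)))
Move each ¬ inward, flipping quantifiers it crosses:
  (∃u ∃p (¬J(u,u) ∨ J(p,p))) ∧ (∀x K(x)) ∨ (∀x ∃p (¬K(p) ∧ J(x,x)))
Give each quantifier a distinct variable: x↦c, p↦v1.
  (∃u ∃p (¬J(u,u) ∨ J(p,p))) ∧ (∀x K(x)) ∨ (∀c ∃v1 (¬K(v1) ∧ J(c,c)))
Pull the quantifiers to the front (each side's bound variable is not free in the other side):
  ∃u ∃p ∀x ∀c ∃v1 ((¬J(u,u) ∨ J(p,p)) ∧ K(x) ∨ ¬K(v1) ∧ J(c,c))
The prefix is ∃u ∃p ∀x ∀c ∃v1: 2 universal, 3 existential.

3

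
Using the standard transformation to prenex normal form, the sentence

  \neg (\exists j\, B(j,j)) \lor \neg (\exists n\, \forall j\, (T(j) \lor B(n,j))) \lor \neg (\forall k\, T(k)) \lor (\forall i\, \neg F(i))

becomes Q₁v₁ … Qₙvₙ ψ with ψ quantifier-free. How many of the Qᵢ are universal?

3

Drive negations inward (¬∀x A ≡ ∃x ¬A, ¬∃x A ≡ ∀x ¬A, De Morgan for ∧/∨):
  (\forall j\, \neg B(j,j)) \lor (\forall n\, \exists j\, (\neg T(j) \land \neg B(n,j))) \lor (\exists k\, \neg T(k)) \lor (\forall i\, \neg F(i))
Standardize variables apart so no two quantifiers bind the same name: j↦z.
  (\forall j\, \neg B(j,j)) \lor (\forall n\, \exists z\, (\neg T(z) \land \neg B(n,z))) \lor (\exists k\, \neg T(k)) \lor (\forall i\, \neg F(i))
Finally move all quantifiers to the prefix:
  \forall j\, \forall n\, \exists z\, \exists k\, \forall i\, (\neg B(j,j) \lor \neg T(z) \land \neg B(n,z) \lor \neg T(k) \lor \neg F(i))
The prefix is \forall j \forall n \exists z \exists k \forall i: 3 universal, 2 existential.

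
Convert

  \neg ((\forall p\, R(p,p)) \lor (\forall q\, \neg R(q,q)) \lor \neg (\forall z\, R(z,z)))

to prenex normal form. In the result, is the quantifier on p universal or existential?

Move each ¬ inward, flipping quantifiers it crosses:
  (\exists p\, \neg R(p,p)) \land (\exists q\, R(q,q)) \land (\forall z\, R(z,z))
All bound variables are already distinct, so no renaming is needed.
Pull the quantifiers to the front (each side's bound variable is not free in the other side):
  \exists p\, \exists q\, \forall z\, (\neg R(p,p) \land R(q,q) \land R(z,z))
The quantifier \forall p sits under an odd number of negations, so it flips to \exists p.

existential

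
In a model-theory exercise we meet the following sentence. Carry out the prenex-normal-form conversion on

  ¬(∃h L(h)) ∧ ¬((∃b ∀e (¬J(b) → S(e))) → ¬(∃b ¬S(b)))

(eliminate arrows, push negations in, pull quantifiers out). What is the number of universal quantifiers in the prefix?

Rewrite implications/biconditionals: A → B as ¬A ∨ B.
  ¬(∃h L(h)) ∧ ¬(¬(∃b ∀e (¬¬J(b) ∨ S(e))) ∨ ¬(∃b ¬S(b)))
Drive negations inward (¬∀x A ≡ ∃x ¬A, ¬∃x A ≡ ∀x ¬A, De Morgan for ∧/∨):
  (∀h ¬L(h)) ∧ (∃b ∀e (J(b) ∨ S(e))) ∧ (∃b ¬S(b))
Standardize variables apart so no two quantifiers bind the same name: b↦z.
  (∀h ¬L(h)) ∧ (∃b ∀e (J(b) ∨ S(e))) ∧ (∃z ¬S(z))
Finally move all quantifiers to the prefix:
  ∀h ∃b ∀e ∃z (¬L(h) ∧ (J(b) ∨ S(e)) ∧ ¬S(z))
The prefix is ∀h ∃b ∀e ∃z: 2 universal, 2 existential.

2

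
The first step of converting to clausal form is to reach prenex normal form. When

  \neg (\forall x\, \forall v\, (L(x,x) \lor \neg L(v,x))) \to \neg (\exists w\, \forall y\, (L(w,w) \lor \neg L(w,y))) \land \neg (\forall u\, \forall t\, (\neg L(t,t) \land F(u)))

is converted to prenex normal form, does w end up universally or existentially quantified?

universal

Eliminate → and ↔ using ¬ and ∨.
  \neg \neg (\forall x\, \forall v\, (L(x,x) \lor \neg L(v,x))) \lor \neg (\exists w\, \forall y\, (L(w,w) \lor \neg L(w,y))) \land \neg (\forall u\, \forall t\, (\neg L(t,t) \land F(u)))
Drive negations inward (¬∀x A ≡ ∃x ¬A, ¬∃x A ≡ ∀x ¬A, De Morgan for ∧/∨):
  (\forall x\, \forall v\, (L(x,x) \lor \neg L(v,x))) \lor (\forall w\, \exists y\, (\neg L(w,w) \land L(w,y))) \land (\exists u\, \exists t\, (L(t,t) \lor \neg F(u)))
All bound variables are already distinct, so no renaming is needed.
Finally move all quantifiers to the prefix:
  \forall x\, \forall v\, \forall w\, \exists y\, \exists u\, \exists t\, (L(x,x) \lor \neg L(v,x) \lor \neg L(w,w) \land L(w,y) \land (L(t,t) \lor \neg F(u)))
The quantifier \exists w sits under an odd number of negations (counting the antecedent side of each →), so it flips to \forall w.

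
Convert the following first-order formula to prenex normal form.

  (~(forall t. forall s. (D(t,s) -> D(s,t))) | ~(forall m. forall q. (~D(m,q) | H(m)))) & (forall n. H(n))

First replace A → B with ¬A ∨ B.
  (~(forall t. forall s. (~D(t,s) | D(s,t))) | ~(forall m. forall q. (~D(m,q) | H(m)))) & (forall n. H(n))
Drive negations inward (¬∀x A ≡ ∃x ¬A, ¬∃x A ≡ ∀x ¬A, De Morgan for ∧/∨):
  ((exists t. exists s. (D(t,s) & ~D(s,t))) | (exists m. exists q. (D(m,q) & ~H(m)))) & (forall n. H(n))
All bound variables are already distinct, so no renaming is needed.
Extract every quantifier outward, since the variables are now distinct and don't occur free across branches:
  exists t. exists s. exists m. exists q. forall n. ((D(t,s) & ~D(s,t) | D(m,q) & ~H(m)) & H(n))

exists t. exists s. exists m. exists q. forall n. ((D(t,s) & ~D(s,t) | D(m,q) & ~H(m)) & H(n))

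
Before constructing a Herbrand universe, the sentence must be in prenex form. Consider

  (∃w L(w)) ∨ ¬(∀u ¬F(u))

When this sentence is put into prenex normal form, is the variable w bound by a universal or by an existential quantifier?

existential

Push ¬ through the quantifiers and connectives to reach negation normal form:
  (∃w L(w)) ∨ (∃u F(u))
Pull the quantifiers to the front (each side's bound variable is not free in the other side):
  ∃w ∃u (L(w) ∨ F(u))
The quantifier ∃w sits under an even number of negations, so it remains existential.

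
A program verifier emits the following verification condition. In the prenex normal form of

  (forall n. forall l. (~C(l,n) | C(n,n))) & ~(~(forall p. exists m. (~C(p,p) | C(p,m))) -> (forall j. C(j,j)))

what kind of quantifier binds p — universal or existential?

existential

Eliminate → and ↔ using ¬ and ∨.
  (forall n. forall l. (~C(l,n) | C(n,n))) & ~(~~(forall p. exists m. (~C(p,p) | C(p,m))) | (forall j. C(j,j)))
Move each ¬ inward, flipping quantifiers it crosses:
  (forall n. forall l. (~C(l,n) | C(n,n))) & (exists p. forall m. (C(p,p) & ~C(p,m))) & (exists j. ~C(j,j))
Pull the quantifiers to the front (each side's bound variable is not free in the other side):
  forall n. forall l. exists p. forall m. exists j. ((~C(l,n) | C(n,n)) & C(p,p) & ~C(p,m) & ~C(j,j))
The quantifier forall p sits under an odd number of negations (counting the antecedent side of each →), so it flips to exists p.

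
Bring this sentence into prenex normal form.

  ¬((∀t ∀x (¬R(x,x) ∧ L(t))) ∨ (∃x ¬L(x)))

∃t ∃x ∀z ((R(x,x) ∨ ¬L(t)) ∧ L(z))

Drive negations inward (¬∀x A ≡ ∃x ¬A, ¬∃x A ≡ ∀x ¬A, De Morgan for ∧/∨):
  (∃t ∃x (R(x,x) ∨ ¬L(t))) ∧ (∀x L(x))
Standardize variables apart so no two quantifiers bind the same name: x↦z.
  (∃t ∃x (R(x,x) ∨ ¬L(t))) ∧ (∀z L(z))
Pull the quantifiers to the front (each side's bound variable is not free in the other side):
  ∃t ∃x ∀z ((R(x,x) ∨ ¬L(t)) ∧ L(z))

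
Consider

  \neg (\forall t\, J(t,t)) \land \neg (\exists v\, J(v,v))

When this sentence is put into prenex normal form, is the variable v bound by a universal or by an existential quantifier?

Move each ¬ inward, flipping quantifiers it crosses:
  (\exists t\, \neg J(t,t)) \land (\forall v\, \neg J(v,v))
All bound variables are already distinct, so no renaming is needed.
Pull the quantifiers to the front (each side's bound variable is not free in the other side):
  \exists t\, \forall v\, (\neg J(t,t) \land \neg J(v,v))
The quantifier \exists v sits under an odd number of negations, so it flips to \forall v.

universal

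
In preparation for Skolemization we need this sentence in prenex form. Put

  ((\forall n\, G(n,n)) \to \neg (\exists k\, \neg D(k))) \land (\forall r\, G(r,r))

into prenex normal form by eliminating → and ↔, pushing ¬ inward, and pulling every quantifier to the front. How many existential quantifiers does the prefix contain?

1

First replace A → B with ¬A ∨ B.
  (\neg (\forall n\, G(n,n)) \lor \neg (\exists k\, \neg D(k))) \land (\forall r\, G(r,r))
Drive negations inward (¬∀x A ≡ ∃x ¬A, ¬∃x A ≡ ∀x ¬A, De Morgan for ∧/∨):
  ((\exists n\, \neg G(n,n)) \lor (\forall k\, D(k))) \land (\forall r\, G(r,r))
Pull the quantifiers to the front (each side's bound variable is not free in the other side):
  \exists n\, \forall k\, \forall r\, ((\neg G(n,n) \lor D(k)) \land G(r,r))
The prefix is \exists n \forall k \forall r: 2 universal, 1 existential.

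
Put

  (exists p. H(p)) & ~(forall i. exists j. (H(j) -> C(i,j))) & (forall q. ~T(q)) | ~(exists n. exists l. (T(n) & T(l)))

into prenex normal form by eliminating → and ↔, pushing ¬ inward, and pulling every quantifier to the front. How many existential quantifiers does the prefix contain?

2

Rewrite implications/biconditionals: A → B as ¬A ∨ B.
  (exists p. H(p)) & ~(forall i. exists j. (~H(j) | C(i,j))) & (forall q. ~T(q)) | ~(exists n. exists l. (T(n) & T(l)))
Push ¬ through the quantifiers and connectives to reach negation normal form:
  (exists p. H(p)) & (exists i. forall j. (H(j) & ~C(i,j))) & (forall q. ~T(q)) | (forall n. forall l. (~T(n) | ~T(l)))
Pull the quantifiers to the front (each side's bound variable is not free in the other side):
  exists p. exists i. forall j. forall q. forall n. forall l. (H(p) & H(j) & ~C(i,j) & ~T(q) | ~T(n) | ~T(l))
The prefix is exists p exists i forall j forall q forall n forall l: 4 universal, 2 existential.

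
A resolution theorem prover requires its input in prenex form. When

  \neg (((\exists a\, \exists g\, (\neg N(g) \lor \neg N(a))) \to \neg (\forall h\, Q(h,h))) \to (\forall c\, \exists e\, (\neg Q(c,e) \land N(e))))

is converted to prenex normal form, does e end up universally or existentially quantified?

universal

First replace A → B with ¬A ∨ B.
  \neg (\neg (\neg (\exists a\, \exists g\, (\neg N(g) \lor \neg N(a))) \lor \neg (\forall h\, Q(h,h))) \lor (\forall c\, \exists e\, (\neg Q(c,e) \land N(e))))
Push ¬ through the quantifiers and connectives to reach negation normal form:
  ((\forall a\, \forall g\, (N(g) \land N(a))) \lor (\exists h\, \neg Q(h,h))) \land (\exists c\, \forall e\, (Q(c,e) \lor \neg N(e)))
Pull the quantifiers to the front (each side's bound variable is not free in the other side):
  \forall a\, \forall g\, \exists h\, \exists c\, \forall e\, ((N(g) \land N(a) \lor \neg Q(h,h)) \land (Q(c,e) \lor \neg N(e)))
The quantifier \exists e sits under an odd number of negations (counting the antecedent side of each →), so it flips to \forall e.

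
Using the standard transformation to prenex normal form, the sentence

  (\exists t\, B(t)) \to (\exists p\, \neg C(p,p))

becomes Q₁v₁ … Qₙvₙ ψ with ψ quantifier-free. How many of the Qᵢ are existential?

1

Rewrite implications/biconditionals: A → B as ¬A ∨ B.
  \neg (\exists t\, B(t)) \lor (\exists p\, \neg C(p,p))
Move each ¬ inward, flipping quantifiers it crosses:
  (\forall t\, \neg B(t)) \lor (\exists p\, \neg C(p,p))
Pull the quantifiers to the front (each side's bound variable is not free in the other side):
  \forall t\, \exists p\, (\neg B(t) \lor \neg C(p,p))
The prefix is \forall t \exists p: 1 universal, 1 existential.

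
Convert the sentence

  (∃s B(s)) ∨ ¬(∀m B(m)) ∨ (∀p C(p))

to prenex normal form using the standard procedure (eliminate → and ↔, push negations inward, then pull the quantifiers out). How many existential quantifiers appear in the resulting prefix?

2

Drive negations inward (¬∀x A ≡ ∃x ¬A, ¬∃x A ≡ ∀x ¬A, De Morgan for ∧/∨):
  (∃s B(s)) ∨ (∃m ¬B(m)) ∨ (∀p C(p))
Finally move all quantifiers to the prefix:
  ∃s ∃m ∀p (B(s) ∨ ¬B(m) ∨ C(p))
The prefix is ∃s ∃m ∀p: 1 universal, 2 existential.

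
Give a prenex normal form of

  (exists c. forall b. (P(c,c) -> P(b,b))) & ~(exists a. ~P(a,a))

Rewrite implications/biconditionals: A → B as ¬A ∨ B.
  (exists c. forall b. (~P(c,c) | P(b,b))) & ~(exists a. ~P(a,a))
Drive negations inward (¬∀x A ≡ ∃x ¬A, ¬∃x A ≡ ∀x ¬A, De Morgan for ∧/∨):
  (exists c. forall b. (~P(c,c) | P(b,b))) & (forall a. P(a,a))
All bound variables are already distinct, so no renaming is needed.
Pull the quantifiers to the front (each side's bound variable is not free in the other side):
  exists c. forall b. forall a. ((~P(c,c) | P(b,b)) & P(a,a))

exists c. forall b. forall a. ((~P(c,c) | P(b,b)) & P(a,a))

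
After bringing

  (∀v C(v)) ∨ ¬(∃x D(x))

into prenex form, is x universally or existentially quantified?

Drive negations inward (¬∀x A ≡ ∃x ¬A, ¬∃x A ≡ ∀x ¬A, De Morgan for ∧/∨):
  (∀v C(v)) ∨ (∀x ¬D(x))
All bound variables are already distinct, so no renaming is needed.
Finally move all quantifiers to the prefix:
  ∀v ∀x (C(v) ∨ ¬D(x))
The quantifier ∃x sits under an odd number of negations, so it flips to ∀x.

universal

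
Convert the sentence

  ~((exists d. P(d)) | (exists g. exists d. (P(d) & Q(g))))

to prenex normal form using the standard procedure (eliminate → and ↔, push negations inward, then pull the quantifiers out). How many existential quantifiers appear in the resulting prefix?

0

Move each ¬ inward, flipping quantifiers it crosses:
  (forall d. ~P(d)) & (forall g. forall d. (~P(d) | ~Q(g)))
Rename bound variables to avoid capture: d↦y1.
  (forall d. ~P(d)) & (forall g. forall y1. (~P(y1) | ~Q(g)))
Pull the quantifiers to the front (each side's bound variable is not free in the other side):
  forall d. forall g. forall y1. (~P(d) & (~P(y1) | ~Q(g)))
The prefix is forall d forall g forall y1: 3 universal, 0 existential.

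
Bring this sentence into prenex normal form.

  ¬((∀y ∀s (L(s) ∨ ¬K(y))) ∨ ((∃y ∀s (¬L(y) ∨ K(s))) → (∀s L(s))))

∃y ∃s ∃y1 ∀x1 ∃z (¬L(s) ∧ K(y) ∧ (¬L(y1) ∨ K(x1)) ∧ ¬L(z))

Eliminate → and ↔ using ¬ and ∨.
  ¬((∀y ∀s (L(s) ∨ ¬K(y))) ∨ ¬(∃y ∀s (¬L(y) ∨ K(s))) ∨ (∀s L(s)))
Drive negations inward (¬∀x A ≡ ∃x ¬A, ¬∃x A ≡ ∀x ¬A, De Morgan for ∧/∨):
  (∃y ∃s (¬L(s) ∧ K(y))) ∧ (∃y ∀s (¬L(y) ∨ K(s))) ∧ (∃s ¬L(s))
Rename bound variables to avoid capture: y↦y1, s↦x1, s↦z.
  (∃y ∃s (¬L(s) ∧ K(y))) ∧ (∃y1 ∀x1 (¬L(y1) ∨ K(x1))) ∧ (∃z ¬L(z))
Pull the quantifiers to the front (each side's bound variable is not free in the other side):
  ∃y ∃s ∃y1 ∀x1 ∃z (¬L(s) ∧ K(y) ∧ (¬L(y1) ∨ K(x1)) ∧ ¬L(z))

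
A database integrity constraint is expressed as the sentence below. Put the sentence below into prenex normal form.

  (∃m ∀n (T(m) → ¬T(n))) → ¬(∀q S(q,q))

∀m ∃n ∃q (T(m) ∧ T(n) ∨ ¬S(q,q))

Eliminate → and ↔ using ¬ and ∨.
  ¬(∃m ∀n (¬T(m) ∨ ¬T(n))) ∨ ¬(∀q S(q,q))
Drive negations inward (¬∀x A ≡ ∃x ¬A, ¬∃x A ≡ ∀x ¬A, De Morgan for ∧/∨):
  (∀m ∃n (T(m) ∧ T(n))) ∨ (∃q ¬S(q,q))
All bound variables are already distinct, so no renaming is needed.
Finally move all quantifiers to the prefix:
  ∀m ∃n ∃q (T(m) ∧ T(n) ∨ ¬S(q,q))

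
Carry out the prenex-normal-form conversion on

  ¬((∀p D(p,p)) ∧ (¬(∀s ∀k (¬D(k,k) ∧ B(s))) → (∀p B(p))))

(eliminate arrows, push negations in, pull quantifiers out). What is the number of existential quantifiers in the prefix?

Rewrite implications/biconditionals: A → B as ¬A ∨ B.
  ¬((∀p D(p,p)) ∧ (¬¬(∀s ∀k (¬D(k,k) ∧ B(s))) ∨ (∀p B(p))))
Drive negations inward (¬∀x A ≡ ∃x ¬A, ¬∃x A ≡ ∀x ¬A, De Morgan for ∧/∨):
  (∃p ¬D(p,p)) ∨ (∃s ∃k (D(k,k) ∨ ¬B(s))) ∧ (∃p ¬B(p))
Give each quantifier a distinct variable: p↦t.
  (∃p ¬D(p,p)) ∨ (∃s ∃k (D(k,k) ∨ ¬B(s))) ∧ (∃t ¬B(t))
Finally move all quantifiers to the prefix:
  ∃p ∃s ∃k ∃t (¬D(p,p) ∨ (D(k,k) ∨ ¬B(s)) ∧ ¬B(t))
The prefix is ∃p ∃s ∃k ∃t: 0 universal, 4 existential.

4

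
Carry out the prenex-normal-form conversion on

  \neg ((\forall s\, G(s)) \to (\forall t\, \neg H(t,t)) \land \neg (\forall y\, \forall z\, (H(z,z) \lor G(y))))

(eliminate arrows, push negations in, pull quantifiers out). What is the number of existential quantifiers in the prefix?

Rewrite implications/biconditionals: A → B as ¬A ∨ B.
  \neg (\neg (\forall s\, G(s)) \lor (\forall t\, \neg H(t,t)) \land \neg (\forall y\, \forall z\, (H(z,z) \lor G(y))))
Drive negations inward (¬∀x A ≡ ∃x ¬A, ¬∃x A ≡ ∀x ¬A, De Morgan for ∧/∨):
  (\forall s\, G(s)) \land ((\exists t\, H(t,t)) \lor (\forall y\, \forall z\, (H(z,z) \lor G(y))))
Finally move all quantifiers to the prefix:
  \forall s\, \exists t\, \forall y\, \forall z\, (G(s) \land (H(t,t) \lor H(z,z) \lor G(y)))
The prefix is \forall s \exists t \forall y \forall z: 3 universal, 1 existential.

1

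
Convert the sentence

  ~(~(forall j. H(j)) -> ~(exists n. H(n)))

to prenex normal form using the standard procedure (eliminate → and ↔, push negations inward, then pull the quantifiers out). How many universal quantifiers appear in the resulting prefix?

Eliminate → and ↔ using ¬ and ∨.
  ~(~~(forall j. H(j)) | ~(exists n. H(n)))
Move each ¬ inward, flipping quantifiers it crosses:
  (exists j. ~H(j)) & (exists n. H(n))
All bound variables are already distinct, so no renaming is needed.
Finally move all quantifiers to the prefix:
  exists j. exists n. (~H(j) & H(n))
The prefix is exists j exists n: 0 universal, 2 existential.

0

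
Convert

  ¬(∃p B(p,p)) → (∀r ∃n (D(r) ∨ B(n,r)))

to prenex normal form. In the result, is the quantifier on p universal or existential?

Eliminate → and ↔ using ¬ and ∨.
  ¬¬(∃p B(p,p)) ∨ (∀r ∃n (D(r) ∨ B(n,r)))
Move each ¬ inward, flipping quantifiers it crosses:
  (∃p B(p,p)) ∨ (∀r ∃n (D(r) ∨ B(n,r)))
All bound variables are already distinct, so no renaming is needed.
Pull the quantifiers to the front (each side's bound variable is not free in the other side):
  ∃p ∀r ∃n (B(p,p) ∨ D(r) ∨ B(n,r))
The quantifier ∃p sits under an even number of negations (counting the antecedent side of each →), so it remains existential.

existential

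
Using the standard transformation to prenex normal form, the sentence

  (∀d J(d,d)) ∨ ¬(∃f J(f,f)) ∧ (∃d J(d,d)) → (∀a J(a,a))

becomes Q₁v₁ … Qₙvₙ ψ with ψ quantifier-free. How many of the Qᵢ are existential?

First replace A → B with ¬A ∨ B.
  ¬((∀d J(d,d)) ∨ ¬(∃f J(f,f)) ∧ (∃d J(d,d))) ∨ (∀a J(a,a))
Move each ¬ inward, flipping quantifiers it crosses:
  (∃d ¬J(d,d)) ∧ ((∃f J(f,f)) ∨ (∀d ¬J(d,d))) ∨ (∀a J(a,a))
Give each quantifier a distinct variable: d↦p.
  (∃d ¬J(d,d)) ∧ ((∃f J(f,f)) ∨ (∀p ¬J(p,p))) ∨ (∀a J(a,a))
Finally move all quantifiers to the prefix:
  ∃d ∃f ∀p ∀a (¬J(d,d) ∧ (J(f,f) ∨ ¬J(p,p)) ∨ J(a,a))
The prefix is ∃d ∃f ∀p ∀a: 2 universal, 2 existential.

2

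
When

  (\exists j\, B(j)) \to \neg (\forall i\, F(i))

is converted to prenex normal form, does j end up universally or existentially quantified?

Rewrite implications/biconditionals: A → B as ¬A ∨ B.
  \neg (\exists j\, B(j)) \lor \neg (\forall i\, F(i))
Push ¬ through the quantifiers and connectives to reach negation normal form:
  (\forall j\, \neg B(j)) \lor (\exists i\, \neg F(i))
All bound variables are already distinct, so no renaming is needed.
Extract every quantifier outward, since the variables are now distinct and don't occur free across branches:
  \forall j\, \exists i\, (\neg B(j) \lor \neg F(i))
The quantifier \exists j sits under an odd number of negations (counting the antecedent side of each →), so it flips to \forall j.

universal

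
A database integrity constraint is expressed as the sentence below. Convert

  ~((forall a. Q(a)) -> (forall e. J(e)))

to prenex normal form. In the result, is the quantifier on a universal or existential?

Rewrite implications/biconditionals: A → B as ¬A ∨ B.
  ~(~(forall a. Q(a)) | (forall e. J(e)))
Drive negations inward (¬∀x A ≡ ∃x ¬A, ¬∃x A ≡ ∀x ¬A, De Morgan for ∧/∨):
  (forall a. Q(a)) & (exists e. ~J(e))
All bound variables are already distinct, so no renaming is needed.
Pull the quantifiers to the front (each side's bound variable is not free in the other side):
  forall a. exists e. (Q(a) & ~J(e))
The quantifier forall a sits under an even number of negations (counting the antecedent side of each →), so it remains universal.

universal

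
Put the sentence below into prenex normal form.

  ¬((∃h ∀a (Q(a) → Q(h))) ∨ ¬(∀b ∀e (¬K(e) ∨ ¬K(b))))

∀h ∃a ∀b ∀e (Q(a) ∧ ¬Q(h) ∧ (¬K(e) ∨ ¬K(b)))

Eliminate → and ↔ using ¬ and ∨.
  ¬((∃h ∀a (¬Q(a) ∨ Q(h))) ∨ ¬(∀b ∀e (¬K(e) ∨ ¬K(b))))
Push ¬ through the quantifiers and connectives to reach negation normal form:
  (∀h ∃a (Q(a) ∧ ¬Q(h))) ∧ (∀b ∀e (¬K(e) ∨ ¬K(b)))
All bound variables are already distinct, so no renaming is needed.
Extract every quantifier outward, since the variables are now distinct and don't occur free across branches:
  ∀h ∃a ∀b ∀e (Q(a) ∧ ¬Q(h) ∧ (¬K(e) ∨ ¬K(b)))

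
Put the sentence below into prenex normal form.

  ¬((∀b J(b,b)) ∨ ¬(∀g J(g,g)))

Push ¬ through the quantifiers and connectives to reach negation normal form:
  (∃b ¬J(b,b)) ∧ (∀g J(g,g))
Pull the quantifiers to the front (each side's bound variable is not free in the other side):
  ∃b ∀g (¬J(b,b) ∧ J(g,g))

∃b ∀g (¬J(b,b) ∧ J(g,g))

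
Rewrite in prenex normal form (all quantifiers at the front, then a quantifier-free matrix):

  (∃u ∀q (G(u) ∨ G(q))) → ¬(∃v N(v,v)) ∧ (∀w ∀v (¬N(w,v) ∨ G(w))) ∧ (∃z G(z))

∀u ∃q ∀v ∀w ∀w1 ∃z (¬G(u) ∧ ¬G(q) ∨ ¬N(v,v) ∧ (¬N(w,w1) ∨ G(w)) ∧ G(z))

First replace A → B with ¬A ∨ B.
  ¬(∃u ∀q (G(u) ∨ G(q))) ∨ ¬(∃v N(v,v)) ∧ (∀w ∀v (¬N(w,v) ∨ G(w))) ∧ (∃z G(z))
Move each ¬ inward, flipping quantifiers it crosses:
  (∀u ∃q (¬G(u) ∧ ¬G(q))) ∨ (∀v ¬N(v,v)) ∧ (∀w ∀v (¬N(w,v) ∨ G(w))) ∧ (∃z G(z))
Rename bound variables to avoid capture: v↦w1.
  (∀u ∃q (¬G(u) ∧ ¬G(q))) ∨ (∀v ¬N(v,v)) ∧ (∀w ∀w1 (¬N(w,w1) ∨ G(w))) ∧ (∃z G(z))
Extract every quantifier outward, since the variables are now distinct and don't occur free across branches:
  ∀u ∃q ∀v ∀w ∀w1 ∃z (¬G(u) ∧ ¬G(q) ∨ ¬N(v,v) ∧ (¬N(w,w1) ∨ G(w)) ∧ G(z))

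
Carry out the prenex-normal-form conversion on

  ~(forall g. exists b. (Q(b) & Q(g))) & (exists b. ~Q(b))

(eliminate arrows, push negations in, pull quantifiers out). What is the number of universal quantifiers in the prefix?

Push ¬ through the quantifiers and connectives to reach negation normal form:
  (exists g. forall b. (~Q(b) | ~Q(g))) & (exists b. ~Q(b))
Standardize variables apart so no two quantifiers bind the same name: b↦y1.
  (exists g. forall b. (~Q(b) | ~Q(g))) & (exists y1. ~Q(y1))
Finally move all quantifiers to the prefix:
  exists g. forall b. exists y1. ((~Q(b) | ~Q(g)) & ~Q(y1))
The prefix is exists g forall b exists y1: 1 universal, 2 existential.

1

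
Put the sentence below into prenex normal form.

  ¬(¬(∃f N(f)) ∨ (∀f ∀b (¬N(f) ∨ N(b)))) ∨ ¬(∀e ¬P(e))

∃f ∃w1 ∃b ∃e (N(f) ∧ N(w1) ∧ ¬N(b) ∨ P(e))

Move each ¬ inward, flipping quantifiers it crosses:
  (∃f N(f)) ∧ (∃f ∃b (N(f) ∧ ¬N(b))) ∨ (∃e P(e))
Rename bound variables to avoid capture: f↦w1.
  (∃f N(f)) ∧ (∃w1 ∃b (N(w1) ∧ ¬N(b))) ∨ (∃e P(e))
Extract every quantifier outward, since the variables are now distinct and don't occur free across branches:
  ∃f ∃w1 ∃b ∃e (N(f) ∧ N(w1) ∧ ¬N(b) ∨ P(e))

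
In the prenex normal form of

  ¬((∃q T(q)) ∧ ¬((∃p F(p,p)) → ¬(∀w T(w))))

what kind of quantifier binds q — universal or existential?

universal

Rewrite implications/biconditionals: A → B as ¬A ∨ B.
  ¬((∃q T(q)) ∧ ¬(¬(∃p F(p,p)) ∨ ¬(∀w T(w))))
Drive negations inward (¬∀x A ≡ ∃x ¬A, ¬∃x A ≡ ∀x ¬A, De Morgan for ∧/∨):
  (∀q ¬T(q)) ∨ (∀p ¬F(p,p)) ∨ (∃w ¬T(w))
Extract every quantifier outward, since the variables are now distinct and don't occur free across branches:
  ∀q ∀p ∃w (¬T(q) ∨ ¬F(p,p) ∨ ¬T(w))
The quantifier ∃q sits under an odd number of negations (counting the antecedent side of each →), so it flips to ∀q.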